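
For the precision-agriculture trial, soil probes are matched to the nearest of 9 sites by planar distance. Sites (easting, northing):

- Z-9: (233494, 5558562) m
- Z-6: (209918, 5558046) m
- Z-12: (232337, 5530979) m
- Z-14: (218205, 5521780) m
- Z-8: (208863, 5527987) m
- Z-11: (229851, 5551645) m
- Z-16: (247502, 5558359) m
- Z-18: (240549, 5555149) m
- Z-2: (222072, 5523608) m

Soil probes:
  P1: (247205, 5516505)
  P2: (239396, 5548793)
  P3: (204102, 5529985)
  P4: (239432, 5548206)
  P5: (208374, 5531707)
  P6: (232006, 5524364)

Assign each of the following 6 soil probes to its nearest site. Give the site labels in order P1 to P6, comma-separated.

P1 → Z-12 (d²=430554100.00)
P2 → Z-18 (d²=41728145.00)
P3 → Z-8 (d²=26659125.00)
P4 → Z-18 (d²=49452938.00)
P5 → Z-8 (d²=14077521.00)
P6 → Z-12 (d²=43867786.00)

Z-12, Z-18, Z-8, Z-18, Z-8, Z-12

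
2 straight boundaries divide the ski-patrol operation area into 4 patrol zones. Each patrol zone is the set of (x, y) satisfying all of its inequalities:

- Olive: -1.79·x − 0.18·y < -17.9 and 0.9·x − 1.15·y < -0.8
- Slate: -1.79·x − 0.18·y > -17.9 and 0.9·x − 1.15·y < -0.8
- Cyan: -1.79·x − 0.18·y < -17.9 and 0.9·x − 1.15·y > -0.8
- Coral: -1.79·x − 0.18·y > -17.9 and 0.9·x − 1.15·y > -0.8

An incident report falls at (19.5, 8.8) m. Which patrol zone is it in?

-1.79·19.5 − 0.18·8.8 = -36.489, which is < -17.9
0.9·19.5 − 1.15·8.8 = 7.430, which is > -0.8
This sign pattern matches Cyan.

Cyan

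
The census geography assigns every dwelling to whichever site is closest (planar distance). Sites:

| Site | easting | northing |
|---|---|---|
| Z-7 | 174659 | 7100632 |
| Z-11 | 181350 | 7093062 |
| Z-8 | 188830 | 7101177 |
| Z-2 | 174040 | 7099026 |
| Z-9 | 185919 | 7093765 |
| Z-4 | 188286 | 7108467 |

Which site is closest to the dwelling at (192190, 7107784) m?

Z-4

Squared distances to each site:
Z-7: 358487065.000; Z-11: 334242884.000; Z-8: 54942049.000; Z-2: 406125064.000; Z-9: 235857802.000; Z-4: 15707705.000.
Minimum at Z-4.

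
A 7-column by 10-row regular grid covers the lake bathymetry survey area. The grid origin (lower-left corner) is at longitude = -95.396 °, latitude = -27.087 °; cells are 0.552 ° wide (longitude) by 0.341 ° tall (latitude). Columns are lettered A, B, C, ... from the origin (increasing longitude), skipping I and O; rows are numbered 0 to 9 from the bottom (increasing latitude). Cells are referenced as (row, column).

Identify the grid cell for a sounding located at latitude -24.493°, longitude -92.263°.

(7, F)

Column index: ⌊(-92.263 − -95.396) / 0.552⌋ = ⌊5.676⌋ = 5 → column F
Row offset from origin: ⌊(-24.493 − -27.087) / 0.341⌋ = ⌊7.607⌋ = 7 → row 7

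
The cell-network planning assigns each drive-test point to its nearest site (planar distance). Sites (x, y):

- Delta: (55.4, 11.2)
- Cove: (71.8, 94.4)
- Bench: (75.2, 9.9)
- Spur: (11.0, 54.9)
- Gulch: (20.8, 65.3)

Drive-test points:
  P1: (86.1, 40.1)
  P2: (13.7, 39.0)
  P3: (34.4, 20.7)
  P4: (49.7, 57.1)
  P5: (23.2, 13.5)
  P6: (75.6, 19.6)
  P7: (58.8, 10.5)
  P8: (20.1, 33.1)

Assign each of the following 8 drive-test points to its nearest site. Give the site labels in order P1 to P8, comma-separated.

Bench, Spur, Delta, Gulch, Delta, Bench, Delta, Spur

P1 → Bench (d²=1030.85)
P2 → Spur (d²=260.10)
P3 → Delta (d²=531.25)
P4 → Gulch (d²=902.45)
P5 → Delta (d²=1042.13)
P6 → Bench (d²=94.25)
P7 → Delta (d²=12.05)
P8 → Spur (d²=558.05)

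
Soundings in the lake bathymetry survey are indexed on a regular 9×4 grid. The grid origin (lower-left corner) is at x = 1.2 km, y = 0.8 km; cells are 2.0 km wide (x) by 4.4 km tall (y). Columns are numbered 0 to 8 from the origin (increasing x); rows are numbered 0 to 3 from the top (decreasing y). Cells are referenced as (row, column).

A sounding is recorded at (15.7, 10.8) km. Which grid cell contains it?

(1, 7)

Column index: ⌊(15.7 − 1.2) / 2.0⌋ = ⌊7.250⌋ = 7
Row offset from origin: ⌊(10.8 − 0.8) / 4.4⌋ = ⌊2.273⌋ = 2 → row 1 (counted from top)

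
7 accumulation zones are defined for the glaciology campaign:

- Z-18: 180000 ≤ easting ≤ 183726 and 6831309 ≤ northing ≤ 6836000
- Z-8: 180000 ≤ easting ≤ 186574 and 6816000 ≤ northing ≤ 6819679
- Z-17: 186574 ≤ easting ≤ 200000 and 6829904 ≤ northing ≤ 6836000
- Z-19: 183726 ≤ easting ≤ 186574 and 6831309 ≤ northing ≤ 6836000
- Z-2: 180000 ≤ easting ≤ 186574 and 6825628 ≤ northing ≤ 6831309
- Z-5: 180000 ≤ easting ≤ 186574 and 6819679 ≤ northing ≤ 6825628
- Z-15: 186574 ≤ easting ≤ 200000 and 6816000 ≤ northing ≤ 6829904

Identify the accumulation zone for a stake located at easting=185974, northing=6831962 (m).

The point has easting = 185974 and northing = 6831962.
Only Z-19 satisfies 183726 ≤ easting ≤ 186574 and 6831309 ≤ northing ≤ 6836000.

Z-19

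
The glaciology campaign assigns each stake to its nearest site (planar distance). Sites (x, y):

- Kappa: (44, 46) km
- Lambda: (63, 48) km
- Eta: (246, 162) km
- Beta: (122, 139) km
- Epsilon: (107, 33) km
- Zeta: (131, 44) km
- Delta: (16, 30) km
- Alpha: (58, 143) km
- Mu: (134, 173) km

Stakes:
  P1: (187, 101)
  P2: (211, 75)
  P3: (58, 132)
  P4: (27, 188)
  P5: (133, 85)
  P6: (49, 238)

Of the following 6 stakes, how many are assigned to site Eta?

0

P1 → Beta
P2 → Zeta
P3 → Alpha
P4 → Alpha
P5 → Zeta
P6 → Alpha
0 of the 6 go to Eta.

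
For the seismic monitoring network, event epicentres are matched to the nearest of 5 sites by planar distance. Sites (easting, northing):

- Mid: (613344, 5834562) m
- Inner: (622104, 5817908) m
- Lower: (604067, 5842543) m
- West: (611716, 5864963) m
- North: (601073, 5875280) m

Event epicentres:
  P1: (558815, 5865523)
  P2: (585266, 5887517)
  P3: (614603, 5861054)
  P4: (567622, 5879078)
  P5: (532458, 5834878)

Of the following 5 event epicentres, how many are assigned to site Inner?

P1 → North
P2 → North
P3 → West
P4 → North
P5 → Lower
0 of the 5 go to Inner.

0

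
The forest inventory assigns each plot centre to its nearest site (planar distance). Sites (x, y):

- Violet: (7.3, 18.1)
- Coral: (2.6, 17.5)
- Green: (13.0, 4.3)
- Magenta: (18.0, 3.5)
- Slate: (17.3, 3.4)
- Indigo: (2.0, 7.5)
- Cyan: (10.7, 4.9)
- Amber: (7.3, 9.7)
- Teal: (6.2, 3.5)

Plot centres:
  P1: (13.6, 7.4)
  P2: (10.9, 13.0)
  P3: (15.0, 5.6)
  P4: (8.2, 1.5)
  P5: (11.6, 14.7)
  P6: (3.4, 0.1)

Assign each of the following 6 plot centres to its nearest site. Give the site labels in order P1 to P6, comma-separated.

P1 → Green (d²=9.97)
P2 → Amber (d²=23.85)
P3 → Green (d²=5.69)
P4 → Teal (d²=8.00)
P5 → Violet (d²=30.05)
P6 → Teal (d²=19.40)

Green, Amber, Green, Teal, Violet, Teal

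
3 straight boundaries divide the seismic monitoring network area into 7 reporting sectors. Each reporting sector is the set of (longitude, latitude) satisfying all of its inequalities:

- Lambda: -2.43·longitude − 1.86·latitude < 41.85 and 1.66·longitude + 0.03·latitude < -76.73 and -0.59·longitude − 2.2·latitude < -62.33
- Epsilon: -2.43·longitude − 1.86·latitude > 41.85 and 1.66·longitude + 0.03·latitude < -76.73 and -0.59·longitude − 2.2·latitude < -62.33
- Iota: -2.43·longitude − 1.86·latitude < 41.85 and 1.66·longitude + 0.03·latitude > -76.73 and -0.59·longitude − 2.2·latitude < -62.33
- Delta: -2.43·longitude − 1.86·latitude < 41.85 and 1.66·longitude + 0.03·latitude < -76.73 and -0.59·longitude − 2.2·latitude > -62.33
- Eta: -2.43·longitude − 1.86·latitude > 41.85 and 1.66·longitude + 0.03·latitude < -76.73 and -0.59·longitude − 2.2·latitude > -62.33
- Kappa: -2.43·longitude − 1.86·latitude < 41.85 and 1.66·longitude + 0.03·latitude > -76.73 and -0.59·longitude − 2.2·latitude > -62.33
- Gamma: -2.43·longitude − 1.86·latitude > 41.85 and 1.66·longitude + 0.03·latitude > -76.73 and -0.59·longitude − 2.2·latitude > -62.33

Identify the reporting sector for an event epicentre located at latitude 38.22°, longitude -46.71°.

Gamma

-2.43·-46.71 − 1.86·38.22 = 42.416, which is > 41.85
1.66·-46.71 + 0.03·38.22 = -76.392, which is > -76.73
-0.59·-46.71 − 2.2·38.22 = -56.525, which is > -62.33
This sign pattern matches Gamma.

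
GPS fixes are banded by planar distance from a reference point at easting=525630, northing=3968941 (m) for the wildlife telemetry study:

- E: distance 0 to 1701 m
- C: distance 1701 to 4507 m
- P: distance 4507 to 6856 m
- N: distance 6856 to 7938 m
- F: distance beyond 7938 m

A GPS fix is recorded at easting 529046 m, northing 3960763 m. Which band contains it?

F

Distance = √((529046−525630)² + (3960763−3968941)²) = √(11669056.000 + 66879684.000) = 8862.773 m.
7938 ≤ 8862.773 < ∞ → F.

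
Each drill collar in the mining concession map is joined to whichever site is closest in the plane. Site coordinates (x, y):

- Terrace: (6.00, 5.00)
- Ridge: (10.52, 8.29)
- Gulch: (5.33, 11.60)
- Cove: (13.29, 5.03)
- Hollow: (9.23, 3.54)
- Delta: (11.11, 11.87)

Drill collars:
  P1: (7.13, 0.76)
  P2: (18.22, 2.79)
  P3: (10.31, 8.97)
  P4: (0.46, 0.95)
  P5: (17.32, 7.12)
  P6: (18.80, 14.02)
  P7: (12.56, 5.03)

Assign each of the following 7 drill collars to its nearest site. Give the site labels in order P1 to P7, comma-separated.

P1 → Hollow (d²=12.14)
P2 → Cove (d²=29.32)
P3 → Ridge (d²=0.51)
P4 → Terrace (d²=47.09)
P5 → Cove (d²=20.61)
P6 → Delta (d²=63.76)
P7 → Cove (d²=0.53)

Hollow, Cove, Ridge, Terrace, Cove, Delta, Cove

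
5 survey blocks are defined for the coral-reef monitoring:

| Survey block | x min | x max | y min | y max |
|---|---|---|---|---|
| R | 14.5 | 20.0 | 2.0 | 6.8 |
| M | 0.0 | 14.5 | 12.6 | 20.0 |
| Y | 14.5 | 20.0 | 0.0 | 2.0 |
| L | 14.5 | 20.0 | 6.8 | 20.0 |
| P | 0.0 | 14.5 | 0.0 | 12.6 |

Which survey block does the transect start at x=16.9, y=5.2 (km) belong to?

R

The point has x = 16.9 and y = 5.2.
Only R satisfies 14.5 ≤ x ≤ 20.0 and 2.0 ≤ y ≤ 6.8.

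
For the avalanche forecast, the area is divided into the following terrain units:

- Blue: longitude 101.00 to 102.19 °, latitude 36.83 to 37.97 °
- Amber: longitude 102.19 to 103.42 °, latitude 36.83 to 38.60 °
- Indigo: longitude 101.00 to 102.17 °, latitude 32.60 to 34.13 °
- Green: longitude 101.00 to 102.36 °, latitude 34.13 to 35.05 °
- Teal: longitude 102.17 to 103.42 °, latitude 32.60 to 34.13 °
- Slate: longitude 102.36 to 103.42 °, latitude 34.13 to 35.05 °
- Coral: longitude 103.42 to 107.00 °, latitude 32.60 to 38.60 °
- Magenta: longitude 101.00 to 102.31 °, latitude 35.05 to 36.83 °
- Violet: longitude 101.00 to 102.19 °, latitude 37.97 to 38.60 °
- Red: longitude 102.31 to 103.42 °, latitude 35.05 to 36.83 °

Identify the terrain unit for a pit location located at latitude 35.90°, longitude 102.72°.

Red

The point has longitude = 102.72 and latitude = 35.90.
Only Red satisfies 102.31 ≤ longitude ≤ 103.42 and 35.05 ≤ latitude ≤ 36.83.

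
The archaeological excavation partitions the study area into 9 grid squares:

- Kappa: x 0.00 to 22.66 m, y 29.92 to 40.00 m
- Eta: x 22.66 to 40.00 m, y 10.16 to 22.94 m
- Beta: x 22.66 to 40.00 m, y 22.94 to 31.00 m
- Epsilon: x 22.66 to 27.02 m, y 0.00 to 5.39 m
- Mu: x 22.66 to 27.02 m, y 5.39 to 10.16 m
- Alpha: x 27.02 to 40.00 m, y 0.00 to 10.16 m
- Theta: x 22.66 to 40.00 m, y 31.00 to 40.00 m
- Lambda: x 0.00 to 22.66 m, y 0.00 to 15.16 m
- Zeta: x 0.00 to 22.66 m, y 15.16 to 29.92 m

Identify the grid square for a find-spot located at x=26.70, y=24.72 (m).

The point has x = 26.70 and y = 24.72.
Only Beta satisfies 22.66 ≤ x ≤ 40.00 and 22.94 ≤ y ≤ 31.00.

Beta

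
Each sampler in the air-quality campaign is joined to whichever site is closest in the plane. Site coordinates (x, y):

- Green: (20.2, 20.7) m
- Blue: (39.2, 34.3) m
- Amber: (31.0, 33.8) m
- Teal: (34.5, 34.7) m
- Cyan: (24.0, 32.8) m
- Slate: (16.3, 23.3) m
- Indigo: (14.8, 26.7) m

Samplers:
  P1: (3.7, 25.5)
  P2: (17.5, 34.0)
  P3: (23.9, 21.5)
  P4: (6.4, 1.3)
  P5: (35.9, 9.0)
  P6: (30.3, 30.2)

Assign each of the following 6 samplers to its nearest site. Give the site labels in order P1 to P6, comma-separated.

P1 → Indigo (d²=124.65)
P2 → Cyan (d²=43.69)
P3 → Green (d²=14.33)
P4 → Green (d²=566.80)
P5 → Green (d²=383.38)
P6 → Amber (d²=13.45)

Indigo, Cyan, Green, Green, Green, Amber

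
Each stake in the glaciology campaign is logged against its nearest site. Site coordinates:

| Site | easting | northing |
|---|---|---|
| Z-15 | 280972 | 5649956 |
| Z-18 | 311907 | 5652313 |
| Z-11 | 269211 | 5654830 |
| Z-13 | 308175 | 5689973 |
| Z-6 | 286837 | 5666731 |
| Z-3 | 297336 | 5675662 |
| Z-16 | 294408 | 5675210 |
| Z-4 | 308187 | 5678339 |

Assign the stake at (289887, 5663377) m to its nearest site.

Squared distances to each site:
Z-15: 259600466.000; Z-18: 607292496.000; Z-11: 500548185.000; Z-13: 1041798160.000; Z-6: 20551816.000; Z-3: 206408826.000; Z-16: 160459330.000; Z-4: 558751444.000.
Minimum at Z-6.

Z-6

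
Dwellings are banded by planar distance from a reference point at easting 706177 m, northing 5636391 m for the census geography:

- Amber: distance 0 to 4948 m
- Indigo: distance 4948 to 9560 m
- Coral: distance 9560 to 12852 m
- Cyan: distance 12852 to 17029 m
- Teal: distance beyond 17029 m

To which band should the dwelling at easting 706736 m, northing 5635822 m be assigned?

Amber

Distance = √((706736−706177)² + (5635822−5636391)²) = √(312481.000 + 323761.000) = 797.648 m.
0 ≤ 797.648 < 4948 → Amber.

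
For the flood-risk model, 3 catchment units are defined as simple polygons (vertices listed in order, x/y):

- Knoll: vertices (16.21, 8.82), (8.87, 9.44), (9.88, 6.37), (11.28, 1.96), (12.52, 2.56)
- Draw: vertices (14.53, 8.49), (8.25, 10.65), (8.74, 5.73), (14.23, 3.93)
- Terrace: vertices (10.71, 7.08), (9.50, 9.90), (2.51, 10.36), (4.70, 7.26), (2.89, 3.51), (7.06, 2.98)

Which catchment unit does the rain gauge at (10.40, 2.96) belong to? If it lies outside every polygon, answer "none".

Cast a ray rightward from (10.40, 2.96). For each polygon, the edges (by vertex number in listed order) whose endpoints lie on opposite sides of y = 2.96, where each meets that height, and whether that is right or left of the point:
Knoll: 3–4 at x≈10.963 (right), 5–1 at x≈12.756 (right) → 2 crossings.
Draw: no edge straddles that height → 0 crossings.
Terrace: no edge straddles that height → 0 crossings.
All counts are even, so the point lies outside every listed polygon.

none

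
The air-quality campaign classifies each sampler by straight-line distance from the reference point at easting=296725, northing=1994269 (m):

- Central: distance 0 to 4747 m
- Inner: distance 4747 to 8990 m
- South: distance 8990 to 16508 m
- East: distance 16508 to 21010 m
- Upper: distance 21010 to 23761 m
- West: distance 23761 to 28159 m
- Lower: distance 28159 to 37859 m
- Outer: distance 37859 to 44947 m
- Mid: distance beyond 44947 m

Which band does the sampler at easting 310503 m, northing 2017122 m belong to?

West

Distance = √((310503−296725)² + (2017122−1994269)²) = √(189833284.000 + 522259609.000) = 26685.069 m.
23761 ≤ 26685.069 < 28159 → West.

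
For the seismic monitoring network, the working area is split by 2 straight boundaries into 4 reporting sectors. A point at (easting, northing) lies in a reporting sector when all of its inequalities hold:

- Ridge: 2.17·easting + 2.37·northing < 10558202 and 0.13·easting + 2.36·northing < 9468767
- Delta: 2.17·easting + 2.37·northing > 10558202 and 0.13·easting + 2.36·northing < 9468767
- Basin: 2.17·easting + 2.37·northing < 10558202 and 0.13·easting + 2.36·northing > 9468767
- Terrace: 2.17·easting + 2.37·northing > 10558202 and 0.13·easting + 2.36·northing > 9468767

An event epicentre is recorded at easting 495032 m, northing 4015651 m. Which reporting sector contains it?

Terrace

2.17·495032 + 2.37·4015651 = 10591312.310, which is > 10558202
0.13·495032 + 2.36·4015651 = 9541290.520, which is > 9468767
This sign pattern matches Terrace.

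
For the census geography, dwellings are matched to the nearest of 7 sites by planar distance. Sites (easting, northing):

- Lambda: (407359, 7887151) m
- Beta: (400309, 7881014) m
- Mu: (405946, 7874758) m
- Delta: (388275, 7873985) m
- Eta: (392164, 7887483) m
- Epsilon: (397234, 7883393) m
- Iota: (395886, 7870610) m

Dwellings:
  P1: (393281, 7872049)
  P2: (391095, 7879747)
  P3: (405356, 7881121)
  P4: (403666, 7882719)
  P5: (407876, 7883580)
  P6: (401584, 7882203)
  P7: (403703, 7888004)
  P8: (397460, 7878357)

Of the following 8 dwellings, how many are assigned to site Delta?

P1 → Iota
P2 → Delta
P3 → Beta
P4 → Beta
P5 → Lambda
P6 → Beta
P7 → Lambda
P8 → Beta
1 of the 8 goes to Delta.

1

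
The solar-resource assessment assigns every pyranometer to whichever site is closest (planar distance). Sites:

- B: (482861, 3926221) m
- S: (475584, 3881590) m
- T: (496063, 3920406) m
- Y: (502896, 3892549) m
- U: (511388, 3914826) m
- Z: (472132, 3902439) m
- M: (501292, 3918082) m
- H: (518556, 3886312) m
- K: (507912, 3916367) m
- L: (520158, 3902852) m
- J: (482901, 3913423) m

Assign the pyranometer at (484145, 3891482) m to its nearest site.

Squared distances to each site:
B: 1208446777.000; S: 171142385.000; T: 978636500.000; Y: 352738490.000; U: 1287123385.000; Z: 264368018.000; M: 1001579609.000; H: 1210845821.000; K: 1184133514.000; L: 1426213069.000; J: 482955017.000.
Minimum at S.

S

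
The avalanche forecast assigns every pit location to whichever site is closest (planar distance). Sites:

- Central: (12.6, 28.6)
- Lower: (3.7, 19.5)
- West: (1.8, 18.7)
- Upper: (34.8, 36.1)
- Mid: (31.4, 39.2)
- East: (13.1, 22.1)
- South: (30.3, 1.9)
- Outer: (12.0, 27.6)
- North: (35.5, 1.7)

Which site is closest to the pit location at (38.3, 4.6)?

Squared distances to each site:
Central: 1236.490; Lower: 1419.170; West: 1531.060; Upper: 1004.500; Mid: 1244.770; East: 941.290; South: 71.290; Outer: 1220.690; North: 16.250.
Minimum at North.

North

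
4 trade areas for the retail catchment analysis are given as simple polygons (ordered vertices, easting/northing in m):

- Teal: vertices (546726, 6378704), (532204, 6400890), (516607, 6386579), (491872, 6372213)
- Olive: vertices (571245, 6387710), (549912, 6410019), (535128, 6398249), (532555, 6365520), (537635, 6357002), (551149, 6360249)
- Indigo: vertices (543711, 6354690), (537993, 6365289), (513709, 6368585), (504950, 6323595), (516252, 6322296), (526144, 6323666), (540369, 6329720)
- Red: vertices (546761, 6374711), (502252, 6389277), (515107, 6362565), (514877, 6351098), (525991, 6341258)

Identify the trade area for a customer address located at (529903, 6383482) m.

Teal

Cast a ray rightward from (529903, 6383482). For each polygon, the edges (by vertex number in listed order) whose endpoints lie on opposite sides of northing = 6383482, where each meets that height, and whether that is right or left of the point:
Teal: 1–2 at easting≈543598.5 (right), 3–4 at easting≈511274.7 (left) → 1 crossing.
Olive: 3–4 at easting≈533967.1 (right), 6–1 at easting≈568150.9 (right) → 2 crossings.
Indigo: no edge straddles that height → 0 crossings.
Red: 1–2 at easting≈519959.7 (left), 2–3 at easting≈505040.8 (left) → 0 crossings.
Only Teal has an odd count, so the point is inside Teal.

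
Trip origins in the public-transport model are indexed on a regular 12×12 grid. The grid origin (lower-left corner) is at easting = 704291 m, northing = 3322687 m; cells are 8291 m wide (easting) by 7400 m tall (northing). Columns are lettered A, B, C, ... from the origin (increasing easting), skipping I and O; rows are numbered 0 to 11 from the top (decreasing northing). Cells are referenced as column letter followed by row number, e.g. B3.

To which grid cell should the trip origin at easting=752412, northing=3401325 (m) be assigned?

Column index: ⌊(752412 − 704291) / 8291⌋ = ⌊5.804⌋ = 5 → column F
Row offset from origin: ⌊(3401325 − 3322687) / 7400⌋ = ⌊10.627⌋ = 10 → row 1 (counted from top)

F1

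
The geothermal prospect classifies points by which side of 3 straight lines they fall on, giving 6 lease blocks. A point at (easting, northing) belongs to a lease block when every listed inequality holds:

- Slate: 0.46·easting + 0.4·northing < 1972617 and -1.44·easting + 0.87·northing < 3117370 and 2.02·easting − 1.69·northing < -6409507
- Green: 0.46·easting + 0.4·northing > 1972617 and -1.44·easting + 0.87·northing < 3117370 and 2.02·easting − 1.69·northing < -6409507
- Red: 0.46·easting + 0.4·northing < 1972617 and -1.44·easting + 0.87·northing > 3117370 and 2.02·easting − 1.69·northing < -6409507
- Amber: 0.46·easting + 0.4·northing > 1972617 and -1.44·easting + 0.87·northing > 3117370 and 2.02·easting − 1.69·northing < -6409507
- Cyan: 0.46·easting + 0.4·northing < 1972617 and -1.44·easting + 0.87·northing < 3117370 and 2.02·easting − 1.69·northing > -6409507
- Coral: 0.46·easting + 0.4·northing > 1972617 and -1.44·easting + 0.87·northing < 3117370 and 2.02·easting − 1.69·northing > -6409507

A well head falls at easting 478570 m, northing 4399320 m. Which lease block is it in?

Amber

0.46·478570 + 0.4·4399320 = 1979870.200, which is > 1972617
-1.44·478570 + 0.87·4399320 = 3138267.600, which is > 3117370
2.02·478570 − 1.69·4399320 = -6468139.400, which is < -6409507
This sign pattern matches Amber.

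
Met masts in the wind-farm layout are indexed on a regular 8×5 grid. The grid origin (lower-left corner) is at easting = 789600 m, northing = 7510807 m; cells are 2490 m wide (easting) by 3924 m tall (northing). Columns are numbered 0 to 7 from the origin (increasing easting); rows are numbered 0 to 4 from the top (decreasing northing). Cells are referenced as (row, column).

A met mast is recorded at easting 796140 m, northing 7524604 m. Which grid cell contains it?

Column index: ⌊(796140 − 789600) / 2490⌋ = ⌊2.627⌋ = 2
Row offset from origin: ⌊(7524604 − 7510807) / 3924⌋ = ⌊3.516⌋ = 3 → row 1 (counted from top)

(1, 2)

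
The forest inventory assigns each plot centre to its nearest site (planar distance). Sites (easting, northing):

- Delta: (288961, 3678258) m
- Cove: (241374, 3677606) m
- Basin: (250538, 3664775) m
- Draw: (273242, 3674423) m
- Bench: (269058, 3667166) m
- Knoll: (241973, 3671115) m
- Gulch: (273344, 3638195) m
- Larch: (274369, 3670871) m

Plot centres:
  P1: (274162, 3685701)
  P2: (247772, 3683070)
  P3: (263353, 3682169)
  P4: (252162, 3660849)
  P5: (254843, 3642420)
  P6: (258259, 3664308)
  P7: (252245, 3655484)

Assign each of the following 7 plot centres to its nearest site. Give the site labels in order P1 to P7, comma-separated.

P1 → Draw (d²=128039684.00)
P2 → Cove (d²=70789700.00)
P3 → Draw (d²=157792837.00)
P4 → Basin (d²=18050852.00)
P5 → Gulch (d²=360137626.00)
P6 → Basin (d²=59831930.00)
P7 → Basin (d²=89236530.00)

Draw, Cove, Draw, Basin, Gulch, Basin, Basin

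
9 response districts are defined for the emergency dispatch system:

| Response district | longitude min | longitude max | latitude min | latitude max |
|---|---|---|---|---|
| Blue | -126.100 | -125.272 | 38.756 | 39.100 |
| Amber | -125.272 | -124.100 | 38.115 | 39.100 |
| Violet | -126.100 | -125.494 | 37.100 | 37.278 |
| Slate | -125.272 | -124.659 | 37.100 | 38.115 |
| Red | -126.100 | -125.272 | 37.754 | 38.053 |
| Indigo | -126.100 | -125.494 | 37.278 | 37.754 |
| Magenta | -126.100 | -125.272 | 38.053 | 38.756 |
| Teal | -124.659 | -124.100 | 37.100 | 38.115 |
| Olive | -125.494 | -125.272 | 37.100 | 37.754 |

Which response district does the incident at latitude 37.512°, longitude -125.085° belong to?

Slate

The point has longitude = -125.085 and latitude = 37.512.
Only Slate satisfies -125.272 ≤ longitude ≤ -124.659 and 37.100 ≤ latitude ≤ 38.115.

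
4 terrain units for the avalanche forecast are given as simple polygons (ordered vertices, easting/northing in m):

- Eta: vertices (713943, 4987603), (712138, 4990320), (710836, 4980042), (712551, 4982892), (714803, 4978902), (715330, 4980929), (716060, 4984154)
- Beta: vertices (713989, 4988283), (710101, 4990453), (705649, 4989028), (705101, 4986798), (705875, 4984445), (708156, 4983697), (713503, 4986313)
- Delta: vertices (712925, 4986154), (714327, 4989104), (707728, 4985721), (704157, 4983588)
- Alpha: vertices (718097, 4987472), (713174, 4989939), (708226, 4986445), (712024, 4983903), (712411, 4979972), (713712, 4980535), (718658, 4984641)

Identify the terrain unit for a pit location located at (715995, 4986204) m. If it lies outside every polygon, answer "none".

Alpha

Cast a ray rightward from (715995, 4986204). For each polygon, the edges (by vertex number in listed order) whose endpoints lie on opposite sides of northing = 4986204, where each meets that height, and whether that is right or left of the point:
Eta: 2–3 at easting≈711616.6 (left), 7–1 at easting≈714801.7 (left) → 0 crossings.
Beta: 4–5 at easting≈705296.4 (left), 6–7 at easting≈713280.2 (left) → 0 crossings.
Delta: 1–2 at easting≈712948.8 (left), 2–3 at easting≈708670.2 (left) → 0 crossings.
Alpha: 3–4 at easting≈708586.1 (left), 7–1 at easting≈718348.3 (right) → 1 crossing.
Only Alpha has an odd count, so the point is inside Alpha.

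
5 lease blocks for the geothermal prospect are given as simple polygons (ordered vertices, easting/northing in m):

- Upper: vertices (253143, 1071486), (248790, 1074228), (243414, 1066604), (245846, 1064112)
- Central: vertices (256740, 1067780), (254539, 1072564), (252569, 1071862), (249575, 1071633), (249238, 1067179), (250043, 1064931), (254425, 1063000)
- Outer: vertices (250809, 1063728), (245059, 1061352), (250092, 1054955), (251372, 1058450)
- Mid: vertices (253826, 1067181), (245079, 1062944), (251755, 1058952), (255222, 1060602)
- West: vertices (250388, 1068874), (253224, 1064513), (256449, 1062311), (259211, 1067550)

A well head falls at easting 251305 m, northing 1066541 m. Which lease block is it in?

Central

Cast a ray rightward from (251305, 1066541). For each polygon, the edges (by vertex number in listed order) whose endpoints lie on opposite sides of northing = 1066541, where each meets that height, and whether that is right or left of the point:
Upper: 3–4 at easting≈243475.5 (left), 4–1 at easting≈248249.6 (left) → 0 crossings.
Central: 5–6 at easting≈249466.5 (left), 7–1 at easting≈256139.9 (right) → 1 crossing.
Outer: no edge straddles that height → 0 crossings.
Mid: 1–2 at easting≈252504.8 (right), 4–1 at easting≈253961.8 (right) → 2 crossings.
West: 1–2 at easting≈251905.2 (right), 3–4 at easting≈258679.1 (right) → 2 crossings.
Only Central has an odd count, so the point is inside Central.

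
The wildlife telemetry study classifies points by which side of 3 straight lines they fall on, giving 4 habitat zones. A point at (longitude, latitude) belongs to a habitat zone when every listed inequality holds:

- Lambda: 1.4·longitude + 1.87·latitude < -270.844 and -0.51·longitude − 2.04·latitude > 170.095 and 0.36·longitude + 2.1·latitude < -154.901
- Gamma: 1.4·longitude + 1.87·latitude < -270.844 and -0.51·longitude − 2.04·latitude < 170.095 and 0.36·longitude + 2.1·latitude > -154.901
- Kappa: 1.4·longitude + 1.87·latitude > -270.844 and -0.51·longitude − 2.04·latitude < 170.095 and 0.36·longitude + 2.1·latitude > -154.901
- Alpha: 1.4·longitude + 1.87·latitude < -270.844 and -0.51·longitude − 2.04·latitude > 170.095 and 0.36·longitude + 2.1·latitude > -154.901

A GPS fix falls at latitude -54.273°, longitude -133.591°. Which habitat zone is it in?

Lambda

1.4·-133.591 + 1.87·-54.273 = -288.518, which is < -270.844
-0.51·-133.591 − 2.04·-54.273 = 178.848, which is > 170.095
0.36·-133.591 + 2.1·-54.273 = -162.066, which is < -154.901
This sign pattern matches Lambda.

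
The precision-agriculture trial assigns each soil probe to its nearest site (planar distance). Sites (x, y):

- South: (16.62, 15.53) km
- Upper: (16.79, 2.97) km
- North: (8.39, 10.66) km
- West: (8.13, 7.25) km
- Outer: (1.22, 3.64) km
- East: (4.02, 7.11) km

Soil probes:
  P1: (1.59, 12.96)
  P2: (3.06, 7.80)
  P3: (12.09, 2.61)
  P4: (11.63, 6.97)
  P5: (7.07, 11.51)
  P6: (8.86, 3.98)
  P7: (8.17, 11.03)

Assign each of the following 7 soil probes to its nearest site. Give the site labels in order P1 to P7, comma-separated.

P1 → East (d²=40.13)
P2 → East (d²=1.40)
P3 → Upper (d²=22.22)
P4 → West (d²=12.33)
P5 → North (d²=2.46)
P6 → West (d²=11.23)
P7 → North (d²=0.19)

East, East, Upper, West, North, West, North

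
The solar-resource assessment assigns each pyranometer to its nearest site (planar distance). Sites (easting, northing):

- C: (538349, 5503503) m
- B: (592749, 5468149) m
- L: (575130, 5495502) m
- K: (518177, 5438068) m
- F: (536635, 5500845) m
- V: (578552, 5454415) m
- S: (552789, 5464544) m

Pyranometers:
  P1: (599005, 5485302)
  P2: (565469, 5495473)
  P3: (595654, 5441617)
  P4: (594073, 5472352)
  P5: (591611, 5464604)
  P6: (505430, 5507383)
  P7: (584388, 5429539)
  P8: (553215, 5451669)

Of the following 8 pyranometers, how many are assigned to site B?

3

P1 → B
P2 → L
P3 → V
P4 → B
P5 → B
P6 → F
P7 → V
P8 → S
3 of the 8 go to B.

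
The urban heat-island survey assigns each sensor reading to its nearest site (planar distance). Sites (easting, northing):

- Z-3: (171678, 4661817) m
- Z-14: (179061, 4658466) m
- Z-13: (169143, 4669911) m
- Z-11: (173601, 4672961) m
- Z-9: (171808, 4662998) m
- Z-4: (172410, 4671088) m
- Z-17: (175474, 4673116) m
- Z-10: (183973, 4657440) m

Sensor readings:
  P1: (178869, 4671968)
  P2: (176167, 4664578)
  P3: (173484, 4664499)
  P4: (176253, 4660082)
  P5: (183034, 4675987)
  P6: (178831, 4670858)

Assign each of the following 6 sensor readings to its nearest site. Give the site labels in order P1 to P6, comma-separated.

Z-17, Z-9, Z-9, Z-14, Z-17, Z-17

P1 → Z-17 (d²=12843929.00)
P2 → Z-9 (d²=21497281.00)
P3 → Z-9 (d²=5061977.00)
P4 → Z-14 (d²=10496320.00)
P5 → Z-17 (d²=65396241.00)
P6 → Z-17 (d²=16368013.00)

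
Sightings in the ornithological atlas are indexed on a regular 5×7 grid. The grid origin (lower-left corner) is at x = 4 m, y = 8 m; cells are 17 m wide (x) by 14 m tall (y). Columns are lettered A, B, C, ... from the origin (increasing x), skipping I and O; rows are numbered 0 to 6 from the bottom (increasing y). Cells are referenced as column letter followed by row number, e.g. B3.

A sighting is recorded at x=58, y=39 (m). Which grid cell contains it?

D2

Column index: ⌊(58 − 4) / 17⌋ = ⌊3.176⌋ = 3 → column D
Row offset from origin: ⌊(39 − 8) / 14⌋ = ⌊2.214⌋ = 2 → row 2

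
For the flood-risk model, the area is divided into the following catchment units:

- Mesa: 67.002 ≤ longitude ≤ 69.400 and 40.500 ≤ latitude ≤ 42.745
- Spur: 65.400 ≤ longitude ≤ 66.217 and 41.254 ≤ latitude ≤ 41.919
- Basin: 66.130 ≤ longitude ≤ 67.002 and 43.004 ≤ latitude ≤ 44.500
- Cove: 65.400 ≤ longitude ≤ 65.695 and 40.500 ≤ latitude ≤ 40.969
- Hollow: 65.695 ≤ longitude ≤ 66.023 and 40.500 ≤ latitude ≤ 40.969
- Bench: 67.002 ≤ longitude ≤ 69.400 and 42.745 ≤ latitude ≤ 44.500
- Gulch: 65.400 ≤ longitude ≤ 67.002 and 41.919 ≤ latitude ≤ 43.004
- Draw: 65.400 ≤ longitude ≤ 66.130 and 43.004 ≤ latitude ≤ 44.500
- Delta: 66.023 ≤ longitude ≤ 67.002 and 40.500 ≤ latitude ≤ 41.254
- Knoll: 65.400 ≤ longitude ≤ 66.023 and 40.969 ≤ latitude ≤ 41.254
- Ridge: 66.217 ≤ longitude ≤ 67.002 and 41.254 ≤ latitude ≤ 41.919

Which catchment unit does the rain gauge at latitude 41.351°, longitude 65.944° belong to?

Spur

The point has longitude = 65.944 and latitude = 41.351.
Only Spur satisfies 65.400 ≤ longitude ≤ 66.217 and 41.254 ≤ latitude ≤ 41.919.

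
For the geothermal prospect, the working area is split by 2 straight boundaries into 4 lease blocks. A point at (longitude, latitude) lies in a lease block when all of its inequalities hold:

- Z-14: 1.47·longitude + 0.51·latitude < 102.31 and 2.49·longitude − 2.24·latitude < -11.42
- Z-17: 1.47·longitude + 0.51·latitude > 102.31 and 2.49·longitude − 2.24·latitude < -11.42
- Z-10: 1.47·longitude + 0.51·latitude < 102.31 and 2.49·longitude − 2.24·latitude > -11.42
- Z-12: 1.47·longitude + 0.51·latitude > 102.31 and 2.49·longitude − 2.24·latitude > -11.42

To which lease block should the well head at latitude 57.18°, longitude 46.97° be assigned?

Z-10

1.47·46.97 + 0.51·57.18 = 98.208, which is < 102.31
2.49·46.97 − 2.24·57.18 = -11.128, which is > -11.42
This sign pattern matches Z-10.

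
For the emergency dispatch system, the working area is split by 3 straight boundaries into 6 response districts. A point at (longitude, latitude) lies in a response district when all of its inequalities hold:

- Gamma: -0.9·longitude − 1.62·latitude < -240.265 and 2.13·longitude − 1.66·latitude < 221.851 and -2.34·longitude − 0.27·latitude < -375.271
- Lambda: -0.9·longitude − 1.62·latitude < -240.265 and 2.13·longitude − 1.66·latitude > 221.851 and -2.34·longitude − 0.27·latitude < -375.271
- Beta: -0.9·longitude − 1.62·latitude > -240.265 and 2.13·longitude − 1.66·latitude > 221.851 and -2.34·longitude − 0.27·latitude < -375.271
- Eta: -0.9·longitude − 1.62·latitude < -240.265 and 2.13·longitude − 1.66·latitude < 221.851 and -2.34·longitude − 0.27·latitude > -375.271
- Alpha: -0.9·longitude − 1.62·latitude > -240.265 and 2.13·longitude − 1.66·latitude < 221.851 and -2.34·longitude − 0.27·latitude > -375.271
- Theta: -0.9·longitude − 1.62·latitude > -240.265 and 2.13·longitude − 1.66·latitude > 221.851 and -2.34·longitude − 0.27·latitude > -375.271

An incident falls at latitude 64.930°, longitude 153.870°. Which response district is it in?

-0.9·153.870 − 1.62·64.930 = -243.670, which is < -240.265
2.13·153.870 − 1.66·64.930 = 219.959, which is < 221.851
-2.34·153.870 − 0.27·64.930 = -377.587, which is < -375.271
This sign pattern matches Gamma.

Gamma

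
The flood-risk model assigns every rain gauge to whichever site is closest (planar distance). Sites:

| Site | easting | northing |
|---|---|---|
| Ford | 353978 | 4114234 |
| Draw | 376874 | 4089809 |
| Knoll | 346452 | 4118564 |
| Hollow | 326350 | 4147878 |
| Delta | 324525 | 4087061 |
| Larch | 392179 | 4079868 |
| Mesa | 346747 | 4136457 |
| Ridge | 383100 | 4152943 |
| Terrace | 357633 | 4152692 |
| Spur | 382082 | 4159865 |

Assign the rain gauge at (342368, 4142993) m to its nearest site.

Squared distances to each site:
Ford: 961872181.000; Draw: 4019201892.000; Knoll: 613455097.000; Hollow: 280439549.000; Delta: 3446761273.000; Larch: 6465901346.000; Mesa: 61894937.000; Ridge: 1758098324.000; Terrace: 327090826.000; Spur: 1861866180.000.
Minimum at Mesa.

Mesa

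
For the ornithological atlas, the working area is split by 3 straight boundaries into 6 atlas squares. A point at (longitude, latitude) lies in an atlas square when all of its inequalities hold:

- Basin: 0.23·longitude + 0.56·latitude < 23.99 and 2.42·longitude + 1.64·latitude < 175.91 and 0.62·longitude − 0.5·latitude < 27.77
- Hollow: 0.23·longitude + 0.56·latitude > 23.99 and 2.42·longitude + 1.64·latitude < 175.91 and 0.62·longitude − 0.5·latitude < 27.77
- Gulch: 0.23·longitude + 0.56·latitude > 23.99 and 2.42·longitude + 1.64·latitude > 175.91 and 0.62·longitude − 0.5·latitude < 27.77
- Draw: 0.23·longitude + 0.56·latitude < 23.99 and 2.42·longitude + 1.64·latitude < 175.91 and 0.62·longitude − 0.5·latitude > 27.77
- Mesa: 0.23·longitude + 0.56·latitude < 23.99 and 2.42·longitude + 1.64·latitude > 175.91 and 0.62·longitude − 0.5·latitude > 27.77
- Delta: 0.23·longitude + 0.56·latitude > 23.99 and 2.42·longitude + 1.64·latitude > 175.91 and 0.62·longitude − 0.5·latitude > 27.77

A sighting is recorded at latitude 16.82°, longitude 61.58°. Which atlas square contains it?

0.23·61.58 + 0.56·16.82 = 23.583, which is < 23.99
2.42·61.58 + 1.64·16.82 = 176.608, which is > 175.91
0.62·61.58 − 0.5·16.82 = 29.770, which is > 27.77
This sign pattern matches Mesa.

Mesa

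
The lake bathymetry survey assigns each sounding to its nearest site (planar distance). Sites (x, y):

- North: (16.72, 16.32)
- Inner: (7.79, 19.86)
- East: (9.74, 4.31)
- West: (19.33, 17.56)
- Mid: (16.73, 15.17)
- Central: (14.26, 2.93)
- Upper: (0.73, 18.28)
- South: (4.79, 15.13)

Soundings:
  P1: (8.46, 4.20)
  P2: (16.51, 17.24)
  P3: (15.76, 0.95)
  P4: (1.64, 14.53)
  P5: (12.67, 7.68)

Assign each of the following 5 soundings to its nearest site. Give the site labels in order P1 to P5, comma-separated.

East, North, Central, South, East

P1 → East (d²=1.65)
P2 → North (d²=0.89)
P3 → Central (d²=6.17)
P4 → South (d²=10.28)
P5 → East (d²=19.94)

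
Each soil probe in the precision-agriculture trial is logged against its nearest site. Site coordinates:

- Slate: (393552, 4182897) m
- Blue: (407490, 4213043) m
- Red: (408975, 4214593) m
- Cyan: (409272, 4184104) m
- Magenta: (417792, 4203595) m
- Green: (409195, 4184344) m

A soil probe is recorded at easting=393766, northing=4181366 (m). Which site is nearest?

Squared distances to each site:
Slate: 2389757.000; Blue: 1191780505.000; Red: 1335347210.000; Cyan: 247932680.000; Magenta: 1071377117.000; Green: 246922525.000.
Minimum at Slate.

Slate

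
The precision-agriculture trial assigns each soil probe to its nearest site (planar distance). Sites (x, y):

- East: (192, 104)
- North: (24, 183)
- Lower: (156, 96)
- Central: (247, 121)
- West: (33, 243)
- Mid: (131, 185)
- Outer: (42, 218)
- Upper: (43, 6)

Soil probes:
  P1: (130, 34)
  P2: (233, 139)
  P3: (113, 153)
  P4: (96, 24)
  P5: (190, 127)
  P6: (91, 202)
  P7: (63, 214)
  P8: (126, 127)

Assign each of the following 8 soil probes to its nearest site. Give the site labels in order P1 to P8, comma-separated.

P1 → Lower (d²=4520.00)
P2 → Central (d²=520.00)
P3 → Mid (d²=1348.00)
P4 → Upper (d²=3133.00)
P5 → East (d²=533.00)
P6 → Mid (d²=1889.00)
P7 → Outer (d²=457.00)
P8 → Lower (d²=1861.00)

Lower, Central, Mid, Upper, East, Mid, Outer, Lower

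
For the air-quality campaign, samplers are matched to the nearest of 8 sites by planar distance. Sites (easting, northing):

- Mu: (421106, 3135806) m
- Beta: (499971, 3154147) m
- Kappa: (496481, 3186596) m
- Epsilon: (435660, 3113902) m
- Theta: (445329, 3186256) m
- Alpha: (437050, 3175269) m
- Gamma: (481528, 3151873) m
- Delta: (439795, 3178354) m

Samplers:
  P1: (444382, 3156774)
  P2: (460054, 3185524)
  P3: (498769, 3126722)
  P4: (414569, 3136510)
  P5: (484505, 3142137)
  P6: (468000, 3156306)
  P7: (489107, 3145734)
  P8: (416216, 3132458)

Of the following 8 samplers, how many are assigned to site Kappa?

P1 → Alpha
P2 → Theta
P3 → Beta
P4 → Mu
P5 → Gamma
P6 → Gamma
P7 → Gamma
P8 → Mu
0 of the 8 go to Kappa.

0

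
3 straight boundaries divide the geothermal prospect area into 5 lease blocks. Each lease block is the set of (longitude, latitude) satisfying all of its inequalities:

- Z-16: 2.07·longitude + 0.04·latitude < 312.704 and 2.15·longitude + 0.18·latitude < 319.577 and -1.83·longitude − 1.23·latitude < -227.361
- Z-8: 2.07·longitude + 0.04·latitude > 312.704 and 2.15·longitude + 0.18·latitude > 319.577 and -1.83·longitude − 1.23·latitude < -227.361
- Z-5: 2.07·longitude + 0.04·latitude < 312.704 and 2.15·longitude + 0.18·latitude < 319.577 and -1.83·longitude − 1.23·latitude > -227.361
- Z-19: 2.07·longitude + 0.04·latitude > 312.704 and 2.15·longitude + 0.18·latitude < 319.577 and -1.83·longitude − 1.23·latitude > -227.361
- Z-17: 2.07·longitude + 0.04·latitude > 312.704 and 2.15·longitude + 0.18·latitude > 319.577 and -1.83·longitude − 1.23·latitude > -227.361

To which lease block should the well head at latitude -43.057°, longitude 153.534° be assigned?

Z-8

2.07·153.534 + 0.04·-43.057 = 316.093, which is > 312.704
2.15·153.534 + 0.18·-43.057 = 322.348, which is > 319.577
-1.83·153.534 − 1.23·-43.057 = -228.007, which is < -227.361
This sign pattern matches Z-8.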